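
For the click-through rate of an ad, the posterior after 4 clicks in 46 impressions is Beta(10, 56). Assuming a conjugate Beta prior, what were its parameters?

Beta(6, 14)

Under Beta–binomial conjugacy the posterior parameters are (a+s, b+f).
So a = 10 − 4 = 6 and b = 56 − 42 = 14.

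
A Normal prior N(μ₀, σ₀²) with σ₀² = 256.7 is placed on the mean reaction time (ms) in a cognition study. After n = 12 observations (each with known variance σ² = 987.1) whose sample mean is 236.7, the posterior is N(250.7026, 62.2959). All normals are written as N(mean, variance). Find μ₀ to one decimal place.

μ₀ = 294.4

With known observation variance, the Normal–Normal posterior has precision τ_n = τ₀ + n/σ² and mean μ_n = (τ₀μ₀ + (n/σ²)x̄)/τ_n.
Here τ₀ = 1/256.7 = 0.003896 and τ_data = 12/987.1 = 0.012157, so τ_n = 0.016053.
Rearranging for μ₀: μ₀ = (μ_n·τ_n − τ_data·x̄)/τ₀ = (250.7026·0.016053 − 0.012157·236.7) / 0.003896 = 1.146967/0.003896 ≈ 294.4.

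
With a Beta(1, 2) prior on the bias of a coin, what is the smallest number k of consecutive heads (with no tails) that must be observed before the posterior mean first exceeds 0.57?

k = 2

After k heads and 0 tails the posterior is Beta(1+k, 2), with mean (1+k)/(1+2+k).
Set (1+k)/(3+k) > 0.57 and solve: k > (0.57·3 − 1)/(1 − 0.57) = 1.651.
The smallest integer exceeding 1.651 is 2.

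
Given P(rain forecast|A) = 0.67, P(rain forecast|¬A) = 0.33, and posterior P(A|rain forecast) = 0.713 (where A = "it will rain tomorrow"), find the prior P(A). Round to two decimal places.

P(A) = 0.55

Bayes' rule in odds form gives O(A|E) = O(A)·[P(E|A)/P(E|¬A)], hence O(A) = O(A|E)/LR.
Posterior odds = 0.713/(1−0.713) = 2.4843. LR = 0.67/0.33 = 2.0303.
Prior odds = 2.4843/2.0303 = 1.2236, so P(A) = 1.2236/(1+1.2236) ≈ 0.55.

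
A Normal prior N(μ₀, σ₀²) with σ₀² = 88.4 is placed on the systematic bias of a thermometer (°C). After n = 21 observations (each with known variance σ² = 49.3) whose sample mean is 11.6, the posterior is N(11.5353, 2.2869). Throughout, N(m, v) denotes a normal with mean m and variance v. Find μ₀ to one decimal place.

μ₀ = 9.1

The posterior mean is a precision-weighted average: μ_n = (τ₀μ₀ + τ_data·x̄)/(τ₀+τ_data), with τ₀=1/σ₀² and τ_data=n/σ².
Here τ₀ = 1/88.4 = 0.011312 and τ_data = 21/49.3 = 0.425963, so τ_n = 0.437275.
Rearranging for μ₀: μ₀ = (μ_n·τ_n − τ_data·x̄)/τ₀ = (11.5353·0.437275 − 0.425963·11.6) / 0.011312 = 0.102928/0.011312 ≈ 9.1.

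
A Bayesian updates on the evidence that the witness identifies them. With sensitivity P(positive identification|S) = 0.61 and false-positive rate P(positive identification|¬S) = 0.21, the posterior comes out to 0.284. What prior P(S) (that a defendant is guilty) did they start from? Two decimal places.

P(S) = 0.12

Bayes' rule in odds form gives O(S|E) = O(S)·[P(E|S)/P(E|¬S)], hence O(S) = O(S|E)/LR.
Posterior odds = 0.284/(1−0.284) = 0.3966. LR = 0.61/0.21 = 2.9048.
Prior odds = 0.3966/2.9048 = 0.1365, so P(S) = 0.1365/(1+0.1365) ≈ 0.12.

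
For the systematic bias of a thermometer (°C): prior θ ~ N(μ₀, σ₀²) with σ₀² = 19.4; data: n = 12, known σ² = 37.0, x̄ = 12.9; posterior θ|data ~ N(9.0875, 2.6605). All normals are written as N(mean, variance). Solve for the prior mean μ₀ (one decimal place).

μ₀ = -14.9

With known observation variance, the Normal–Normal posterior has precision τ_n = τ₀ + n/σ² and mean μ_n = (τ₀μ₀ + (n/σ²)x̄)/τ_n.
Here τ₀ = 1/19.4 = 0.051546 and τ_data = 12/37.0 = 0.324324, so τ_n = 0.375870.
Rearranging for μ₀: μ₀ = (μ_n·τ_n − τ_data·x̄)/τ₀ = (9.0875·0.375870 − 0.324324·12.9) / 0.051546 = -0.768061/0.051546 ≈ -14.9.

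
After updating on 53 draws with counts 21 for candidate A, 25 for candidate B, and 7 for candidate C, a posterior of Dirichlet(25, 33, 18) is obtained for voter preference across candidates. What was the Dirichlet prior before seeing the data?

Dirichlet(4, 8, 11)

For a Dirichlet(α) prior with multinomial counts c, the posterior is Dirichlet(α + c) componentwise.
Subtract each count from the matching posterior parameter: 25−21=4, 33−25=8, 18−7=11.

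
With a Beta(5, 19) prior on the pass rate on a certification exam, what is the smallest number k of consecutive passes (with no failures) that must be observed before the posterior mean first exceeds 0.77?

After k passes and 0 failures the posterior is Beta(5+k, 19), with mean (5+k)/(5+19+k).
Set (5+k)/(24+k) > 0.77 and solve: k > (0.77·24 − 5)/(1 − 0.77) = 58.609.
The smallest integer exceeding 58.609 is 59, and checking k=59: (64)/(83) = 0.7711 > 0.77.

k = 59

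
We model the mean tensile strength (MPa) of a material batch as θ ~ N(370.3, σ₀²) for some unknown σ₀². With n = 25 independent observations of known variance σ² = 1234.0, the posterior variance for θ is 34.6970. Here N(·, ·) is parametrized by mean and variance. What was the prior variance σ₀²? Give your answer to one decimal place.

σ₀² = 116.8

For the Normal–Normal model with known σ², precisions add: τ_n = τ₀ + n/σ².
So 1/σ₀² = 1/34.6970 − 25/1234.0 = 0.028821 − 0.020259 = 0.008562.
Hence σ₀² = 1/0.008562 ≈ 116.8.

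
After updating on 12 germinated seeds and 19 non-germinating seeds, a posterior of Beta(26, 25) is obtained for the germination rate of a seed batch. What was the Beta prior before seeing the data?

Beta(14, 6)

Beta is conjugate to the binomial likelihood: posterior = Beta(α+s, β+f).
Subtract the data counts: 26−12=14, 25−19=6.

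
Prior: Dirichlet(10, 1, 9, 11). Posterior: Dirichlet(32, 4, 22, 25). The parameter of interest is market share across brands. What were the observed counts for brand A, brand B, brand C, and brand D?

For a Dirichlet(α) prior with multinomial counts c, the posterior is Dirichlet(α + c) componentwise.
Counts are posterior − prior componentwise: 32−10=22, 4−1=3, 22−9=13, 25−11=14.

counts (22, 3, 13, 14)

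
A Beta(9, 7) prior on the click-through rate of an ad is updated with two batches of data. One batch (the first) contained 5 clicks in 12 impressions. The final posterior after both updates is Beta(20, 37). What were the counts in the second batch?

Sequential conjugate updates are equivalent to a single update on the pooled data, so total successes = posterior α − prior α and total failures = posterior β − prior β.
Total across both batches: 20−9=11 clicks, 37−7=30 non-clicks.
Subtract the first batch: 11−5=6 clicks and 30−7=23 non-clicks.

6 clicks and 23 non-clicks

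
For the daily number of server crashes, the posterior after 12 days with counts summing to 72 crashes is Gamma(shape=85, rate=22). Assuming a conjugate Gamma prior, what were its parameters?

Gamma–Poisson conjugacy: posterior shape = α + Σxᵢ, posterior rate = β + n.
So α = 85 − 72 = 13 and β = 22 − 12 = 10.

Gamma(shape=13, rate=10)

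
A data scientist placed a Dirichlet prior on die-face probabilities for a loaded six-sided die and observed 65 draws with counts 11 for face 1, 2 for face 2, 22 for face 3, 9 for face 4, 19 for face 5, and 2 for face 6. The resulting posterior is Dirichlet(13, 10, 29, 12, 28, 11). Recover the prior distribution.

For a Dirichlet(α) prior with multinomial counts c, the posterior is Dirichlet(α + c) componentwise.
Subtract each count from the matching posterior parameter: 13−11=2, 10−2=8, 29−22=7, 12−9=3, 28−19=9, 11−2=9.

Dirichlet(2, 8, 7, 3, 9, 9)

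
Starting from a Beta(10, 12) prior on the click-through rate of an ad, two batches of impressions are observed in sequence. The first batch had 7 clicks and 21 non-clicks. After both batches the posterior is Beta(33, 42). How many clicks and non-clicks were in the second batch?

Because Beta–binomial updating is additive in the counts, the combined data contributed (α_post−α_prior, β_post−β_prior) successes and failures.
Total across both batches: 33−10=23 clicks, 42−12=30 non-clicks.
Subtract the first batch: 23−7=16 clicks and 30−21=9 non-clicks.

16 clicks and 9 non-clicks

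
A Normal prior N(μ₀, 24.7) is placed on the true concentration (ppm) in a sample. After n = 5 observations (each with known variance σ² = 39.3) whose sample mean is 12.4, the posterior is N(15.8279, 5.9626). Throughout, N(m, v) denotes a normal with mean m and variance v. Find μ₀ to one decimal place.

μ₀ = 26.6

The posterior mean is a precision-weighted average: μ_n = (τ₀μ₀ + τ_data·x̄)/(τ₀+τ_data), with τ₀=1/σ₀² and τ_data=n/σ².
Here τ₀ = 1/24.7 = 0.040486 and τ_data = 5/39.3 = 0.127226, so τ_n = 0.167712.
Rearranging for μ₀: μ₀ = (μ_n·τ_n − τ_data·x̄)/τ₀ = (15.8279·0.167712 − 0.127226·12.4) / 0.040486 = 1.076926/0.040486 ≈ 26.6.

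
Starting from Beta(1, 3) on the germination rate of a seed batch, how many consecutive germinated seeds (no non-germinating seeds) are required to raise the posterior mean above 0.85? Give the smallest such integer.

After k germinated seeds and 0 non-germinating seeds the posterior is Beta(1+k, 3), with mean (1+k)/(1+3+k).
Set (1+k)/(4+k) > 0.85 and solve: k > (0.85·4 − 1)/(1 − 0.85) = 16.000.
The smallest integer exceeding 16.000 is 17, and checking k=17: (18)/(21) = 0.8571 > 0.85.

k = 17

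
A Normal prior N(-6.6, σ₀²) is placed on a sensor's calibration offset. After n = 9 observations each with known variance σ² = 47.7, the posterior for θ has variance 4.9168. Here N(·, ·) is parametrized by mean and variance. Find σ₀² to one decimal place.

For the Normal–Normal model with known σ², precisions add: τ_n = τ₀ + n/σ².
So 1/σ₀² = 1/4.9168 − 9/47.7 = 0.203384 − 0.188679 = 0.014705.
Hence σ₀² = 1/0.014705 ≈ 68.0.

σ₀² = 68.0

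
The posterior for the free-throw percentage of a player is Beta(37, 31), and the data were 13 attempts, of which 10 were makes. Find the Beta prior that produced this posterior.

Under Beta–binomial conjugacy the posterior parameters are (a+s, b+f).
Subtract the data counts: 37−10=27, 31−3=28.

Beta(27, 28)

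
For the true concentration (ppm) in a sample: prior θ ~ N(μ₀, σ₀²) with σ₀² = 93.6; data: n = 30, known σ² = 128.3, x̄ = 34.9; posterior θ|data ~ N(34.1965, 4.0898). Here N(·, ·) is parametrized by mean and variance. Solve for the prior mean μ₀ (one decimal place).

The posterior mean is a precision-weighted average: μ_n = (τ₀μ₀ + τ_data·x̄)/(τ₀+τ_data), with τ₀=1/σ₀² and τ_data=n/σ².
Here τ₀ = 1/93.6 = 0.010684 and τ_data = 30/128.3 = 0.233827, so τ_n = 0.244511.
Rearranging for μ₀: μ₀ = (μ_n·τ_n − τ_data·x̄)/τ₀ = (34.1965·0.244511 − 0.233827·34.9) / 0.010684 = 0.200858/0.010684 ≈ 18.8.

μ₀ = 18.8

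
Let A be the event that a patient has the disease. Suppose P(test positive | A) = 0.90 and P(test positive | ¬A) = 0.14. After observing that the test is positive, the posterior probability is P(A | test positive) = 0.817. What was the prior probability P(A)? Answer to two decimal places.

P(A) = 0.41

Bayes' rule in odds form gives O(A|E) = O(A)·[P(E|A)/P(E|¬A)], hence O(A) = O(A|E)/LR.
Posterior odds = 0.817/(1−0.817) = 4.4645. LR = 0.90/0.14 = 6.4286.
Prior odds = 4.4645/6.4286 = 0.6945, so P(A) = 0.6945/(1+0.6945) ≈ 0.41.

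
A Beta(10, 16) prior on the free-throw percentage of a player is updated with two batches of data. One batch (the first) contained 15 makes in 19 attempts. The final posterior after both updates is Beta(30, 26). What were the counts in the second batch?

5 makes and 6 misses

Because Beta–binomial updating is additive in the counts, the combined data contributed (α_post−α_prior, β_post−β_prior) successes and failures.
Total across both batches: 30−10=20 makes, 26−16=10 misses.
Subtract the first batch: 20−15=5 makes and 10−4=6 misses.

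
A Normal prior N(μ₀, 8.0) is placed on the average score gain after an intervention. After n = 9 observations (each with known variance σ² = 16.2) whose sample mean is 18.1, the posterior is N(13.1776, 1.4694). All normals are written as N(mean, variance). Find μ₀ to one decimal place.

The posterior mean is a precision-weighted average: μ_n = (τ₀μ₀ + τ_data·x̄)/(τ₀+τ_data), with τ₀=1/σ₀² and τ_data=n/σ².
Here τ₀ = 1/8.0 = 0.125000 and τ_data = 9/16.2 = 0.555556, so τ_n = 0.680556.
Rearranging for μ₀: μ₀ = (μ_n·τ_n − τ_data·x̄)/τ₀ = (13.1776·0.680556 − 0.555556·18.1) / 0.125000 = -1.087469/0.125000 ≈ -8.7.

μ₀ = -8.7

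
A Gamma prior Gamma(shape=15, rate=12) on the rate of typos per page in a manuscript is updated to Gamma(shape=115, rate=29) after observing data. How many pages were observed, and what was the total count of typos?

n = 17 pages with total 100 typos

Gamma–Poisson conjugacy: posterior shape = α + Σxᵢ, posterior rate = β + n.
Matching: Σxᵢ = 115 − 15 = 100 and n = 29 − 12 = 17.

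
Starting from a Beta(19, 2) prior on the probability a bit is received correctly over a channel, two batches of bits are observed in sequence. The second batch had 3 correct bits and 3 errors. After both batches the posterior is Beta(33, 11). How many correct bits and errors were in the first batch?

11 correct bits and 6 errors

Because Beta–binomial updating is additive in the counts, the combined data contributed (α_post−α_prior, β_post−β_prior) successes and failures.
Total across both batches: 33−19=14 correct bits, 11−2=9 errors.
Subtract the second batch: 14−3=11 correct bits and 9−3=6 errors.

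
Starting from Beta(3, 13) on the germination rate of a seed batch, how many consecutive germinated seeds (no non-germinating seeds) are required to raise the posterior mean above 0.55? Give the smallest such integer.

After k germinated seeds and 0 non-germinating seeds the posterior is Beta(3+k, 13), with mean (3+k)/(3+13+k).
Set (3+k)/(16+k) > 0.55 and solve: k > (0.55·16 − 3)/(1 − 0.55) = 12.889.
The smallest integer exceeding 12.889 is 13.

k = 13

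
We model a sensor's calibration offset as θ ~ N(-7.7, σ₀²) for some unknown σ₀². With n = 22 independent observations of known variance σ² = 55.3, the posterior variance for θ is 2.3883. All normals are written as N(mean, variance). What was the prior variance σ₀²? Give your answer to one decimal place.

Posterior precision equals prior precision plus data precision: 1/σ_n² = 1/σ₀² + n/σ².
So 1/σ₀² = 1/2.3883 − 22/55.3 = 0.418708 − 0.397830 = 0.020878.
Hence σ₀² = 1/0.020878 ≈ 47.9.

σ₀² = 47.9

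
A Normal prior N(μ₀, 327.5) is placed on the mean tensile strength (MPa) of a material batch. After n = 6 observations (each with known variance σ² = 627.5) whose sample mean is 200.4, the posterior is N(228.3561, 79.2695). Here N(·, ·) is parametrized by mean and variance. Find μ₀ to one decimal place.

μ₀ = 315.9

The posterior mean is a precision-weighted average: μ_n = (τ₀μ₀ + τ_data·x̄)/(τ₀+τ_data), with τ₀=1/σ₀² and τ_data=n/σ².
Here τ₀ = 1/327.5 = 0.003053 and τ_data = 6/627.5 = 0.009562, so τ_n = 0.012615.
Rearranging for μ₀: μ₀ = (μ_n·τ_n − τ_data·x̄)/τ₀ = (228.3561·0.012615 − 0.009562·200.4) / 0.003053 = 0.964487/0.003053 ≈ 315.9.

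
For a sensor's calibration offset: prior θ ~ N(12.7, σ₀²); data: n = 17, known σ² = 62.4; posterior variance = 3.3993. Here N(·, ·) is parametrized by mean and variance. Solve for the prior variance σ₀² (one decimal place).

σ₀² = 46.0

For the Normal–Normal model with known σ², precisions add: τ_n = τ₀ + n/σ².
So 1/σ₀² = 1/3.3993 − 17/62.4 = 0.294178 − 0.272436 = 0.021742.
Hence σ₀² = 1/0.021742 ≈ 46.0.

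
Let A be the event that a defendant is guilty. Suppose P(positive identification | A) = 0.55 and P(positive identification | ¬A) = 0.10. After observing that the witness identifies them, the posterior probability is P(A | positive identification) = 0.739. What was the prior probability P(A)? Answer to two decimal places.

Bayes' rule in odds form gives O(A|E) = O(A)·[P(E|A)/P(E|¬A)], hence O(A) = O(A|E)/LR.
Posterior odds = 0.739/(1−0.739) = 2.8314. LR = 0.55/0.10 = 5.5000.
Prior odds = 2.8314/5.5000 = 0.5148, so P(A) = 0.5148/(1+0.5148) ≈ 0.34.

P(A) = 0.34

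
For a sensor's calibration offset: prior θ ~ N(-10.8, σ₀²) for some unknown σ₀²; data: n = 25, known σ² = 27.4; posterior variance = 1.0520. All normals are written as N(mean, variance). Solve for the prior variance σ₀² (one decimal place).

Posterior precision equals prior precision plus data precision: 1/σ_n² = 1/σ₀² + n/σ².
So 1/σ₀² = 1/1.0520 − 25/27.4 = 0.950570 − 0.912409 = 0.038161.
Hence σ₀² = 1/0.038161 ≈ 26.2.

σ₀² = 26.2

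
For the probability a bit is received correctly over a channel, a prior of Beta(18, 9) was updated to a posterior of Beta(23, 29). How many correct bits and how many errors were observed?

5 correct bits and 20 errors

Beta is conjugate to the binomial likelihood: posterior = Beta(α+s, β+f).
So s = 23 − 18 = 5 and f = 29 − 9 = 20.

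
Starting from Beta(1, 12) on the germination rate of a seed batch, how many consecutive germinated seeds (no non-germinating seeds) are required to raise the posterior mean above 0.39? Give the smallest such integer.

k = 7

After k germinated seeds and 0 non-germinating seeds the posterior is Beta(1+k, 12), with mean (1+k)/(1+12+k).
Set (1+k)/(13+k) > 0.39 and solve: k > (0.39·13 − 1)/(1 − 0.39) = 6.672.
The smallest integer exceeding 6.672 is 7.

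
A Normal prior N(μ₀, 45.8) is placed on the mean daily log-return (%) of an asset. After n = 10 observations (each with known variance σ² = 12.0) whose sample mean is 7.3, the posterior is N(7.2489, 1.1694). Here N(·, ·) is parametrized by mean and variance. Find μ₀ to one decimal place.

With known observation variance, the Normal–Normal posterior has precision τ_n = τ₀ + n/σ² and mean μ_n = (τ₀μ₀ + (n/σ²)x̄)/τ_n.
Here τ₀ = 1/45.8 = 0.021834 and τ_data = 10/12.0 = 0.833333, so τ_n = 0.855167.
Rearranging for μ₀: μ₀ = (μ_n·τ_n − τ_data·x̄)/τ₀ = (7.2489·0.855167 − 0.833333·7.3) / 0.021834 = 0.115689/0.021834 ≈ 5.3.

μ₀ = 5.3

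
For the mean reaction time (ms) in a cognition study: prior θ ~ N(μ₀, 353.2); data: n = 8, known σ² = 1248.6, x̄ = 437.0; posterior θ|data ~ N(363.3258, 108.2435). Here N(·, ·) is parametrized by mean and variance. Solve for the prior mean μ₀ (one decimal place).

μ₀ = 196.6

The posterior mean is a precision-weighted average: μ_n = (τ₀μ₀ + τ_data·x̄)/(τ₀+τ_data), with τ₀=1/σ₀² and τ_data=n/σ².
Here τ₀ = 1/353.2 = 0.002831 and τ_data = 8/1248.6 = 0.006407, so τ_n = 0.009238.
Rearranging for μ₀: μ₀ = (μ_n·τ_n − τ_data·x̄)/τ₀ = (363.3258·0.009238 − 0.006407·437.0) / 0.002831 = 0.556545/0.002831 ≈ 196.6.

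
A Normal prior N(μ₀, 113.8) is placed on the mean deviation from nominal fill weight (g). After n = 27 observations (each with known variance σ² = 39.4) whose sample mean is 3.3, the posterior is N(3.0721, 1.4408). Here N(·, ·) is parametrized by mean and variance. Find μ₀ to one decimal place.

μ₀ = -14.7

The posterior mean is a precision-weighted average: μ_n = (τ₀μ₀ + τ_data·x̄)/(τ₀+τ_data), with τ₀=1/σ₀² and τ_data=n/σ².
Here τ₀ = 1/113.8 = 0.008787 and τ_data = 27/39.4 = 0.685279, so τ_n = 0.694066.
Rearranging for μ₀: μ₀ = (μ_n·τ_n − τ_data·x̄)/τ₀ = (3.0721·0.694066 − 0.685279·3.3) / 0.008787 = -0.129181/0.008787 ≈ -14.7.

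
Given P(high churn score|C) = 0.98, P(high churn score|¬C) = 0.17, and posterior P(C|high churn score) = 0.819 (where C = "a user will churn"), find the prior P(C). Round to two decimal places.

P(C) = 0.44

In odds form, posterior odds = prior odds × likelihood ratio, so prior odds = posterior odds ÷ LR.
Posterior odds = 0.819/(1−0.819) = 4.5249. LR = 0.98/0.17 = 5.7647.
Prior odds = 4.5249/5.7647 = 0.7849, so P(C) = 0.7849/(1+0.7849) ≈ 0.44.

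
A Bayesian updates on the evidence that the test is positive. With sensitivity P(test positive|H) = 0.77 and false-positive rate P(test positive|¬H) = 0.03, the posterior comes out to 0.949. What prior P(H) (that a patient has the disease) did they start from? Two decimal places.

P(H) = 0.42

In odds form, posterior odds = prior odds × likelihood ratio, so prior odds = posterior odds ÷ LR.
Posterior odds = 0.949/(1−0.949) = 18.6078. LR = 0.77/0.03 = 25.6667.
Prior odds = 18.6078/25.6667 = 0.7250, so P(H) = 0.7250/(1+0.7250) ≈ 0.42.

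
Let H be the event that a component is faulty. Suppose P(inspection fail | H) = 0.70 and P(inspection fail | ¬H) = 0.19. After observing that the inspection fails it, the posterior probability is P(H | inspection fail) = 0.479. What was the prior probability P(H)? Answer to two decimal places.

In odds form, posterior odds = prior odds × likelihood ratio, so prior odds = posterior odds ÷ LR.
Posterior odds = 0.479/(1−0.479) = 0.9194. LR = 0.70/0.19 = 3.6842.
Prior odds = 0.9194/3.6842 = 0.2496, so P(H) = 0.2496/(1+0.2496) ≈ 0.20.

P(H) = 0.20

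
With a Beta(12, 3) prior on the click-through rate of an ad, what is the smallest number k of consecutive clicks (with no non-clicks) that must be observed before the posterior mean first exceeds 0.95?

k = 46

After k clicks and 0 non-clicks the posterior is Beta(12+k, 3), with mean (12+k)/(12+3+k).
Set (12+k)/(15+k) > 0.95 and solve: k > (0.95·15 − 12)/(1 − 0.95) = 45.000.
The smallest integer exceeding 45.000 is 46, and checking k=46: (58)/(61) = 0.9508 > 0.95.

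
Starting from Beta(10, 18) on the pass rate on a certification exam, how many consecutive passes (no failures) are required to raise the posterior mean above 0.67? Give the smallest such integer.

k = 27

After k passes and 0 failures the posterior is Beta(10+k, 18), with mean (10+k)/(10+18+k).
Set (10+k)/(28+k) > 0.67 and solve: k > (0.67·28 − 10)/(1 − 0.67) = 26.545.
The smallest integer exceeding 26.545 is 27.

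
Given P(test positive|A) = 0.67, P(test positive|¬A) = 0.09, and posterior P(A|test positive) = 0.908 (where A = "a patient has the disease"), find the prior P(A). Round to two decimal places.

In odds form, posterior odds = prior odds × likelihood ratio, so prior odds = posterior odds ÷ LR.
Posterior odds = 0.908/(1−0.908) = 9.8696. LR = 0.67/0.09 = 7.4444.
Prior odds = 9.8696/7.4444 = 1.3258, so P(A) = 1.3258/(1+1.3258) ≈ 0.57.

P(A) = 0.57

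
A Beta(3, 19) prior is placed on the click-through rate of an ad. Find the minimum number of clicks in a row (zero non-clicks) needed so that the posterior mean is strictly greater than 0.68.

After k clicks and 0 non-clicks the posterior is Beta(3+k, 19), with mean (3+k)/(3+19+k).
Set (3+k)/(22+k) > 0.68 and solve: k > (0.68·22 − 3)/(1 − 0.68) = 37.375.
The smallest integer exceeding 37.375 is 38.

k = 38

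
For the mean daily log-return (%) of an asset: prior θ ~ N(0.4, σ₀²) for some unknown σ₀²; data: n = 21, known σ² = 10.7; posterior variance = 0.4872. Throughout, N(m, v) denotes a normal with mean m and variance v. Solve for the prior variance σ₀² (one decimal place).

Posterior precision equals prior precision plus data precision: 1/σ_n² = 1/σ₀² + n/σ².
So 1/σ₀² = 1/0.4872 − 21/10.7 = 2.052545 − 1.962617 = 0.089928.
Hence σ₀² = 1/0.089928 ≈ 11.1.

σ₀² = 11.1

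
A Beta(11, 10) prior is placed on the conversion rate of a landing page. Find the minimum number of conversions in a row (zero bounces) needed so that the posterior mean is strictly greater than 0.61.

k = 5

After k conversions and 0 bounces the posterior is Beta(11+k, 10), with mean (11+k)/(11+10+k).
Set (11+k)/(21+k) > 0.61 and solve: k > (0.61·21 − 11)/(1 − 0.61) = 4.641.
The smallest integer exceeding 4.641 is 5.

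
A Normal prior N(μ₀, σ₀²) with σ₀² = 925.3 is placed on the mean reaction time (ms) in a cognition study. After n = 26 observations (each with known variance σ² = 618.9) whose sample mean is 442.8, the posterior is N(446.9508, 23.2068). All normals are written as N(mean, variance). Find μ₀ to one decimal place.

With known observation variance, the Normal–Normal posterior has precision τ_n = τ₀ + n/σ² and mean μ_n = (τ₀μ₀ + (n/σ²)x̄)/τ_n.
Here τ₀ = 1/925.3 = 0.001081 and τ_data = 26/618.9 = 0.042010, so τ_n = 0.043091.
Rearranging for μ₀: μ₀ = (μ_n·τ_n − τ_data·x̄)/τ₀ = (446.9508·0.043091 − 0.042010·442.8) / 0.001081 = 0.657529/0.001081 ≈ 608.3.

μ₀ = 608.3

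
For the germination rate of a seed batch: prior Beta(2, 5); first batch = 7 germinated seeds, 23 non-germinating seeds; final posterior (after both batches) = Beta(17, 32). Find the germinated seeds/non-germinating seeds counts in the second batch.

Sequential conjugate updates are equivalent to a single update on the pooled data, so total successes = posterior α − prior α and total failures = posterior β − prior β.
Total across both batches: 17−2=15 germinated seeds, 32−5=27 non-germinating seeds.
Subtract the first batch: 15−7=8 germinated seeds and 27−23=4 non-germinating seeds.

8 germinated seeds and 4 non-germinating seeds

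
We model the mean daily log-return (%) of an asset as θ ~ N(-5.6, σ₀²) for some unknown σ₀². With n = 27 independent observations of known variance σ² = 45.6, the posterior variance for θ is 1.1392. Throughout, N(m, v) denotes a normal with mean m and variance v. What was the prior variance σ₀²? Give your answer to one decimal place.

σ₀² = 3.5

For the Normal–Normal model with known σ², precisions add: τ_n = τ₀ + n/σ².
So 1/σ₀² = 1/1.1392 − 27/45.6 = 0.877809 − 0.592105 = 0.285704.
Hence σ₀² = 1/0.285704 ≈ 3.5.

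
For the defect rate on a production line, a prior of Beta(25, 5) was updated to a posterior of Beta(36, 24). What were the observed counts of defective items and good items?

11 defective items and 19 good items

Beta is conjugate to the binomial likelihood: posterior = Beta(α+s, β+f).
So s = 36 − 25 = 11 and f = 24 − 5 = 19.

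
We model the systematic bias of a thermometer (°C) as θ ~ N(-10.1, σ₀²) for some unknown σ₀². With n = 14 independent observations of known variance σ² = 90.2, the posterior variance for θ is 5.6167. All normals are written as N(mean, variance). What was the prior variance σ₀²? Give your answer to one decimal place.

For the Normal–Normal model with known σ², precisions add: τ_n = τ₀ + n/σ².
So 1/σ₀² = 1/5.6167 − 14/90.2 = 0.178040 − 0.155211 = 0.022829.
Hence σ₀² = 1/0.022829 ≈ 43.8.

σ₀² = 43.8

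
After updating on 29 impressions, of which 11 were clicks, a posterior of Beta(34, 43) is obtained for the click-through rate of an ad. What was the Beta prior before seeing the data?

Beta(23, 25)

Beta is conjugate to the binomial likelihood: posterior = Beta(a+s, b+f).
So a = 34 − 11 = 23 and b = 43 − 18 = 25.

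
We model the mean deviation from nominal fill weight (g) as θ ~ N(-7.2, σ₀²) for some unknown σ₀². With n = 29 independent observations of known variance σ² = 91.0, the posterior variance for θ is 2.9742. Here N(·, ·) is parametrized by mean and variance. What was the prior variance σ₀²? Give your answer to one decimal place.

For the Normal–Normal model with known σ², precisions add: τ_n = τ₀ + n/σ².
So 1/σ₀² = 1/2.9742 − 29/91.0 = 0.336225 − 0.318681 = 0.017544.
Hence σ₀² = 1/0.017544 ≈ 57.0.

σ₀² = 57.0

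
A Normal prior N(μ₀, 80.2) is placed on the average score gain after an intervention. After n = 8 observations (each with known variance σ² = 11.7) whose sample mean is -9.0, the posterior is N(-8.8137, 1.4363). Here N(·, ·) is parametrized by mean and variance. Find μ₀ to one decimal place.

The posterior mean is a precision-weighted average: μ_n = (τ₀μ₀ + τ_data·x̄)/(τ₀+τ_data), with τ₀=1/σ₀² and τ_data=n/σ².
Here τ₀ = 1/80.2 = 0.012469 and τ_data = 8/11.7 = 0.683761, so τ_n = 0.696230.
Rearranging for μ₀: μ₀ = (μ_n·τ_n − τ_data·x̄)/τ₀ = (-8.8137·0.696230 − 0.683761·-9.0) / 0.012469 = 0.017487/0.012469 ≈ 1.4.

μ₀ = 1.4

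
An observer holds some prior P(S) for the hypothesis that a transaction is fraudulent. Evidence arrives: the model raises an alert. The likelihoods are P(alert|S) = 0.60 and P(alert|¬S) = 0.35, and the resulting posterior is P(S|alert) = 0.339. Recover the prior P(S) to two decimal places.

P(S) = 0.23

Bayes' rule in odds form gives O(S|E) = O(S)·[P(E|S)/P(E|¬S)], hence O(S) = O(S|E)/LR.
Posterior odds = 0.339/(1−0.339) = 0.5129. LR = 0.60/0.35 = 1.7143.
Prior odds = 0.5129/1.7143 = 0.2992, so P(S) = 0.2992/(1+0.2992) ≈ 0.23.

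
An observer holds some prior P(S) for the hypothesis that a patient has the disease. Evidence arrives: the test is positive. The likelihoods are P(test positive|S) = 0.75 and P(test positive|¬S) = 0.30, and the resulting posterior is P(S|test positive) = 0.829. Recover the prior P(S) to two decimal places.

In odds form, posterior odds = prior odds × likelihood ratio, so prior odds = posterior odds ÷ LR.
Posterior odds = 0.829/(1−0.829) = 4.8480. LR = 0.75/0.30 = 2.5000.
Prior odds = 4.8480/2.5000 = 1.9392, so P(S) = 1.9392/(1+1.9392) ≈ 0.66.

P(S) = 0.66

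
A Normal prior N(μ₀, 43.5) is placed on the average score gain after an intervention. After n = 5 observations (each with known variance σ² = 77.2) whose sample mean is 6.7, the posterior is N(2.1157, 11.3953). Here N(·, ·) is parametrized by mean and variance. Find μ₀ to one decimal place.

μ₀ = -10.8

With known observation variance, the Normal–Normal posterior has precision τ_n = τ₀ + n/σ² and mean μ_n = (τ₀μ₀ + (n/σ²)x̄)/τ_n.
Here τ₀ = 1/43.5 = 0.022989 and τ_data = 5/77.2 = 0.064767, so τ_n = 0.087756.
Rearranging for μ₀: μ₀ = (μ_n·τ_n − τ_data·x̄)/τ₀ = (2.1157·0.087756 − 0.064767·6.7) / 0.022989 = -0.248274/0.022989 ≈ -10.8.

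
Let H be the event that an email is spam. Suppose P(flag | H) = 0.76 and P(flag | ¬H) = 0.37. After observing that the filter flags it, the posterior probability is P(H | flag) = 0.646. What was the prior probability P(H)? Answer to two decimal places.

P(H) = 0.47

In odds form, posterior odds = prior odds × likelihood ratio, so prior odds = posterior odds ÷ LR.
Posterior odds = 0.646/(1−0.646) = 1.8249. LR = 0.76/0.37 = 2.0541.
Prior odds = 1.8249/2.0541 = 0.8884, so P(H) = 0.8884/(1+0.8884) ≈ 0.47.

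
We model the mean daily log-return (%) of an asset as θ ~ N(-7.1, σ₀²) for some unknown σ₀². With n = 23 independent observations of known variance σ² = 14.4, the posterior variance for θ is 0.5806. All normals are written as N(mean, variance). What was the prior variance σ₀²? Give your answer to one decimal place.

For the Normal–Normal model with known σ², precisions add: τ_n = τ₀ + n/σ².
So 1/σ₀² = 1/0.5806 − 23/14.4 = 1.722356 − 1.597222 = 0.125134.
Hence σ₀² = 1/0.125134 ≈ 8.0.

σ₀² = 8.0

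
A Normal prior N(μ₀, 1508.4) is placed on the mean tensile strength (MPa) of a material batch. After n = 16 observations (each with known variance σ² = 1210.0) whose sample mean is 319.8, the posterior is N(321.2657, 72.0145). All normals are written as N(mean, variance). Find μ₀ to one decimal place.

μ₀ = 350.5

With known observation variance, the Normal–Normal posterior has precision τ_n = τ₀ + n/σ² and mean μ_n = (τ₀μ₀ + (n/σ²)x̄)/τ_n.
Here τ₀ = 1/1508.4 = 0.000663 and τ_data = 16/1210.0 = 0.013223, so τ_n = 0.013886.
Rearranging for μ₀: μ₀ = (μ_n·τ_n − τ_data·x̄)/τ₀ = (321.2657·0.013886 − 0.013223·319.8) / 0.000663 = 0.232380/0.000663 ≈ 350.5.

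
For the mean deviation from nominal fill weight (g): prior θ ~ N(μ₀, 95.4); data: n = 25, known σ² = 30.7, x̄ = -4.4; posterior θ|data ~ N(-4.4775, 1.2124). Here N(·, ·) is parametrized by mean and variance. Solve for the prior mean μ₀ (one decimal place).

μ₀ = -10.5

The posterior mean is a precision-weighted average: μ_n = (τ₀μ₀ + τ_data·x̄)/(τ₀+τ_data), with τ₀=1/σ₀² and τ_data=n/σ².
Here τ₀ = 1/95.4 = 0.010482 and τ_data = 25/30.7 = 0.814332, so τ_n = 0.824814.
Rearranging for μ₀: μ₀ = (μ_n·τ_n − τ_data·x̄)/τ₀ = (-4.4775·0.824814 − 0.814332·-4.4) / 0.010482 = -0.110044/0.010482 ≈ -10.5.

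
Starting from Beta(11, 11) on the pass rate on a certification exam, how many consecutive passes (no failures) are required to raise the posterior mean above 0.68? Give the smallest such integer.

After k passes and 0 failures the posterior is Beta(11+k, 11), with mean (11+k)/(11+11+k).
Set (11+k)/(22+k) > 0.68 and solve: k > (0.68·22 − 11)/(1 − 0.68) = 12.375.
The smallest integer exceeding 12.375 is 13, and checking k=13: (24)/(35) = 0.6857 > 0.68.

k = 13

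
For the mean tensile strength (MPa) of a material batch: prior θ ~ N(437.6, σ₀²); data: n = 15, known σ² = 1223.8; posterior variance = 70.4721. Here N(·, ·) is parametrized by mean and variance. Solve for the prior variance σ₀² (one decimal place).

σ₀² = 517.3

Posterior precision equals prior precision plus data precision: 1/σ_n² = 1/σ₀² + n/σ².
So 1/σ₀² = 1/70.4721 − 15/1223.8 = 0.014190 − 0.012257 = 0.001933.
Hence σ₀² = 1/0.001933 ≈ 517.3.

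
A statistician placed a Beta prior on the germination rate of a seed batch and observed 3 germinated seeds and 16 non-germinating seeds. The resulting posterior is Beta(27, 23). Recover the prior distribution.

Beta(24, 7)

Beta is conjugate to the binomial likelihood: posterior = Beta(α+s, β+f).
So α = 27 − 3 = 24 and β = 23 − 16 = 7.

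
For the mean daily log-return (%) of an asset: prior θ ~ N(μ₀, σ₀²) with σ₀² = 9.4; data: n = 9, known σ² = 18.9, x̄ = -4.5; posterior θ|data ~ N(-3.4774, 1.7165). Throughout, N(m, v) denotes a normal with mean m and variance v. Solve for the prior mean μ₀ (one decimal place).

The posterior mean is a precision-weighted average: μ_n = (τ₀μ₀ + τ_data·x̄)/(τ₀+τ_data), with τ₀=1/σ₀² and τ_data=n/σ².
Here τ₀ = 1/9.4 = 0.106383 and τ_data = 9/18.9 = 0.476190, so τ_n = 0.582573.
Rearranging for μ₀: μ₀ = (μ_n·τ_n − τ_data·x̄)/τ₀ = (-3.4774·0.582573 − 0.476190·-4.5) / 0.106383 = 0.117016/0.106383 ≈ 1.1.

μ₀ = 1.1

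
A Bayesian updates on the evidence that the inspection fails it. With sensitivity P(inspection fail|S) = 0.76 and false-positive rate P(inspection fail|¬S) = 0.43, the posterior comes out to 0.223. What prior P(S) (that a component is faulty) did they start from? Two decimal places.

Bayes' rule in odds form gives O(S|E) = O(S)·[P(E|S)/P(E|¬S)], hence O(S) = O(S|E)/LR.
Posterior odds = 0.223/(1−0.223) = 0.2870. LR = 0.76/0.43 = 1.7674.
Prior odds = 0.2870/1.7674 = 0.1624, so P(S) = 0.1624/(1+0.1624) ≈ 0.14.

P(S) = 0.14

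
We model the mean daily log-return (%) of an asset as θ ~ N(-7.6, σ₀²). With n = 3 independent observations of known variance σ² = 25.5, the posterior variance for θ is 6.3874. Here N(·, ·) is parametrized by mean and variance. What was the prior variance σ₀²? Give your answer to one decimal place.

Posterior precision equals prior precision plus data precision: 1/σ_n² = 1/σ₀² + n/σ².
So 1/σ₀² = 1/6.3874 − 3/25.5 = 0.156558 − 0.117647 = 0.038911.
Hence σ₀² = 1/0.038911 ≈ 25.7.

σ₀² = 25.7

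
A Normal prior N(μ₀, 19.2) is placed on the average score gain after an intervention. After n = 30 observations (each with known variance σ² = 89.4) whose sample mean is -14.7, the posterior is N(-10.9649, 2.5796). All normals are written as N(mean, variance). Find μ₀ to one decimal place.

The posterior mean is a precision-weighted average: μ_n = (τ₀μ₀ + τ_data·x̄)/(τ₀+τ_data), with τ₀=1/σ₀² and τ_data=n/σ².
Here τ₀ = 1/19.2 = 0.052083 and τ_data = 30/89.4 = 0.335570, so τ_n = 0.387653.
Rearranging for μ₀: μ₀ = (μ_n·τ_n − τ_data·x̄)/τ₀ = (-10.9649·0.387653 − 0.335570·-14.7) / 0.052083 = 0.682303/0.052083 ≈ 13.1.

μ₀ = 13.1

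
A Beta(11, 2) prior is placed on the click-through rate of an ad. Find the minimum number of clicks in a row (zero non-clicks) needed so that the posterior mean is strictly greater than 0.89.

k = 6

After k clicks and 0 non-clicks the posterior is Beta(11+k, 2), with mean (11+k)/(11+2+k).
Set (11+k)/(13+k) > 0.89 and solve: k > (0.89·13 − 11)/(1 − 0.89) = 5.182.
The smallest integer exceeding 5.182 is 6, and checking k=6: (17)/(19) = 0.8947 > 0.89.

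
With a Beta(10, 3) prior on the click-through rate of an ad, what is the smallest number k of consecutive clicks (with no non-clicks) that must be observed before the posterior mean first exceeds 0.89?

k = 15

After k clicks and 0 non-clicks the posterior is Beta(10+k, 3), with mean (10+k)/(10+3+k).
Set (10+k)/(13+k) > 0.89 and solve: k > (0.89·13 − 10)/(1 − 0.89) = 14.273.
The smallest integer exceeding 14.273 is 15, and checking k=15: (25)/(28) = 0.8929 > 0.89.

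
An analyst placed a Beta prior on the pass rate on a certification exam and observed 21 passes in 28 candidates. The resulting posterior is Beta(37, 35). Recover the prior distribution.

Under Beta–binomial conjugacy the posterior parameters are (a+s, b+f).
Subtract the data counts: 37−21=16, 35−7=28.

Beta(16, 28)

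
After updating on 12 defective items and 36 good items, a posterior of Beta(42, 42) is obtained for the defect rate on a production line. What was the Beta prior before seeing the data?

Under Beta–binomial conjugacy the posterior parameters are (α+s, β+f).
So α = 42 − 12 = 30 and β = 42 − 36 = 6.

Beta(30, 6)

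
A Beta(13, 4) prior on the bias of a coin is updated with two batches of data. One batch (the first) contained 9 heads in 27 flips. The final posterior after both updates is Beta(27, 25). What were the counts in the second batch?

5 heads and 3 tails

Sequential conjugate updates are equivalent to a single update on the pooled data, so total successes = posterior α − prior α and total failures = posterior β − prior β.
Total across both batches: 27−13=14 heads, 25−4=21 tails.
Subtract the first batch: 14−9=5 heads and 21−18=3 tails.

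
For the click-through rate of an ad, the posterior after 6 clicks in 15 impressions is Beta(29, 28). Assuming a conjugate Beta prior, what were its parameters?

Beta(23, 19)

Under Beta–binomial conjugacy the posterior parameters are (α+s, β+f).
Subtract the data counts: 29−6=23, 28−9=19.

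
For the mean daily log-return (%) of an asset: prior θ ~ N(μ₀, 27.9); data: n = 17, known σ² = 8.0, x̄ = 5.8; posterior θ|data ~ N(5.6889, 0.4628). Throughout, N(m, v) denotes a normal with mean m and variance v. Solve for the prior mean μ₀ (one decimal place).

The posterior mean is a precision-weighted average: μ_n = (τ₀μ₀ + τ_data·x̄)/(τ₀+τ_data), with τ₀=1/σ₀² and τ_data=n/σ².
Here τ₀ = 1/27.9 = 0.035842 and τ_data = 17/8.0 = 2.125000, so τ_n = 2.160842.
Rearranging for μ₀: μ₀ = (μ_n·τ_n − τ_data·x̄)/τ₀ = (5.6889·2.160842 − 2.125000·5.8) / 0.035842 = -0.032186/0.035842 ≈ -0.9.

μ₀ = -0.9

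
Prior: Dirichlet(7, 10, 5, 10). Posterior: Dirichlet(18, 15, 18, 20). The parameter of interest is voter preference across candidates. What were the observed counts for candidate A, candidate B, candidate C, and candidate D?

counts (11, 5, 13, 10)

For a Dirichlet(α) prior with multinomial counts c, the posterior is Dirichlet(α + c) componentwise.
Counts are posterior − prior componentwise: 18−7=11, 15−10=5, 18−5=13, 20−10=10.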